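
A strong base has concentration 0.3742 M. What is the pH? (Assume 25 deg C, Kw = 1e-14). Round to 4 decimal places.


A strong base dissociates completely, so [OH-] equals the given concentration.
pOH = -log10([OH-]) = -log10(0.3742) = 0.426896
pH = 14 - pOH = 14 - 0.426896
pH = 13.573104, rounded to 4 dp:

13.5731


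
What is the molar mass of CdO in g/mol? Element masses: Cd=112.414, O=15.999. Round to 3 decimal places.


M = sum(count * atomic_mass) over atoms.
M = 1*112.414 + 1*15.999
M = 112.414 + 15.999
M = 128.413 g/mol, rounded to 3 dp:

128.413 g/mol


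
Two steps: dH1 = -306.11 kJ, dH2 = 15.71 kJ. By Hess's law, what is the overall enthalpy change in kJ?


Hess's law: enthalpy is a state function, so add the step enthalpies.
dH_total = dH1 + dH2 = -306.11 + (15.71)
dH_total = -290.4 kJ:

-290.40 kJ


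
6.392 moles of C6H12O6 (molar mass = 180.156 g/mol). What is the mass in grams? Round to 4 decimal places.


mass = n * M
mass = 6.392 * 180.156
mass = 1151.557152 g, rounded to 4 dp:

1151.5572 g


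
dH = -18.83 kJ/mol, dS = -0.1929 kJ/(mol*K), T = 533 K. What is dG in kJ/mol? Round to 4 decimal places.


Gibbs: dG = dH - T*dS (consistent units, dS already in kJ/(mol*K)).
T*dS = 533 * -0.1929 = -102.8157
dG = -18.83 - (-102.8157)
dG = 83.9857 kJ/mol, rounded to 4 dp:

83.9857 kJ/mol


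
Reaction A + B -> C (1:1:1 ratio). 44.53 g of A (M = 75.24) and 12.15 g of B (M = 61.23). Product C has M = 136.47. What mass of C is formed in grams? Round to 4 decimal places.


Find moles of each reactant; the smaller value is the limiting reagent in a 1:1:1 reaction, so moles_C equals moles of the limiter.
n_A = mass_A / M_A = 44.53 / 75.24 = 0.591839 mol
n_B = mass_B / M_B = 12.15 / 61.23 = 0.198432 mol
Limiting reagent: B (smaller), n_limiting = 0.198432 mol
mass_C = n_limiting * M_C = 0.198432 * 136.47
mass_C = 27.08001504 g, rounded to 4 dp:

27.0800 g


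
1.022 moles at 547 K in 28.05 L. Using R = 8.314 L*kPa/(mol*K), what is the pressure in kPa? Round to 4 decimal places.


PV = nRT, solve for P = nRT / V.
nRT = 1.022 * 8.314 * 547 = 4647.8087
P = 4647.8087 / 28.05
P = 165.69727986 kPa, rounded to 4 dp:

165.6973 kPa


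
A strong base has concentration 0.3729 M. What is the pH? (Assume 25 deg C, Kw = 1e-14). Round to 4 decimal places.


A strong base dissociates completely, so [OH-] equals the given concentration.
pOH = -log10([OH-]) = -log10(0.3729) = 0.428408
pH = 14 - pOH = 14 - 0.428408
pH = 13.571592, rounded to 4 dp:

13.5716


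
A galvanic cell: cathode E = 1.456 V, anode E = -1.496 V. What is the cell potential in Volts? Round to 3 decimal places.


Standard cell potential: E_cell = E_cathode - E_anode.
E_cell = 1.456 - (-1.496)
E_cell = 2.952 V, rounded to 3 dp:

2.952 V


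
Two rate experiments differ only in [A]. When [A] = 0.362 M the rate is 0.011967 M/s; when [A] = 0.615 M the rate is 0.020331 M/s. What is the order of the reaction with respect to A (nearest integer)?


Rate is proportional to [A]^n, so rate2/rate1 = ([A]2/[A]1)^n. Take logs to solve for n.
rate2/rate1 = 0.020331 / 0.011967 = 1.6989
[A]2/[A]1 = 0.615 / 0.362 = 1.6989
n = ln(1.6989) / ln(1.6989) = 1.0
Nearest integer order:

1


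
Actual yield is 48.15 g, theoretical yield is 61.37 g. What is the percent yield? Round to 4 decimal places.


% yield = 100 * actual / theoretical
% yield = 100 * 48.15 / 61.37
% yield = 78.45853023 %, rounded to 4 dp:

78.4585 %


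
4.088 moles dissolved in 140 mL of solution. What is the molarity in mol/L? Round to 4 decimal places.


Convert volume to liters: V_L = V_mL / 1000.
V_L = 140 / 1000 = 0.14 L
M = n / V_L = 4.088 / 0.14
M = 29.2 mol/L, rounded to 4 dp:

29.2000 mol/L


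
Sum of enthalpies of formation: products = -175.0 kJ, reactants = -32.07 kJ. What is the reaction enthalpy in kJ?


dH_rxn = sum(dH_f products) - sum(dH_f reactants)
dH_rxn = -175.0 - (-32.07)
dH_rxn = -142.93 kJ:

-142.93 kJ


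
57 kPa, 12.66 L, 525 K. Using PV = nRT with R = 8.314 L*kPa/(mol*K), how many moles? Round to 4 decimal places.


PV = nRT, solve for n = PV / (RT).
PV = 57 * 12.66 = 721.62
RT = 8.314 * 525 = 4364.85
n = 721.62 / 4364.85
n = 0.16532527 mol, rounded to 4 dp:

0.1653 mol


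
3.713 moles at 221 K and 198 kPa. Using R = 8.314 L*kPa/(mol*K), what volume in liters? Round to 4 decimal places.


PV = nRT, solve for V = nRT / P.
nRT = 3.713 * 8.314 * 221 = 6822.2439
V = 6822.2439 / 198
V = 34.45577727 L, rounded to 4 dp:

34.4558 L


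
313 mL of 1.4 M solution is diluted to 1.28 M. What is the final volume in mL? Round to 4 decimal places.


Dilution: M1*V1 = M2*V2, solve for V2.
V2 = M1*V1 / M2
V2 = 1.4 * 313 / 1.28
V2 = 438.2 / 1.28
V2 = 342.34375 mL, rounded to 4 dp:

342.3438 mL


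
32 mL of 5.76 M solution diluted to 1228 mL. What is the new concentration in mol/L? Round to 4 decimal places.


Dilution: M1*V1 = M2*V2, solve for M2.
M2 = M1*V1 / V2
M2 = 5.76 * 32 / 1228
M2 = 184.32 / 1228
M2 = 0.15009772 mol/L, rounded to 4 dp:

0.1501 mol/L


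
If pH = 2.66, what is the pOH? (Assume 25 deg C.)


At 25 deg C, pH + pOH = 14.
pOH = 14 - pH = 14 - 2.66
pOH = 11.34:

11.34


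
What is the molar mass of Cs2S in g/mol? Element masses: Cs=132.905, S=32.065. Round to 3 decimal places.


M = sum(count * atomic_mass) over atoms.
M = 2*132.905 + 1*32.065
M = 265.81 + 32.065
M = 297.875 g/mol, rounded to 3 dp:

297.875 g/mol


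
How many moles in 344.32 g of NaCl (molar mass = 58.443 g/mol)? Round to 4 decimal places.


n = mass / M
n = 344.32 / 58.443
n = 5.89155245 mol, rounded to 4 dp:

5.8916 mol


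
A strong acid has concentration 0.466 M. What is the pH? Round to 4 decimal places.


A strong acid dissociates completely, so [H+] equals the given concentration.
pH = -log10([H+]) = -log10(0.466)
pH = 0.33161408, rounded to 4 dp:

0.3316


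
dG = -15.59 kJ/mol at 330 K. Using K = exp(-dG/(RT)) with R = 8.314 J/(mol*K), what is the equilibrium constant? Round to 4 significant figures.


dG is in kJ/mol; multiply by 1000 to match R in J/(mol*K).
RT = 8.314 * 330 = 2743.62 J/mol
exponent = -dG*1000 / (RT) = -(-15.59*1000) / 2743.62 = 5.68227378
K = exp(5.68227378)
K = 293.61629, rounded to 4 significant figures:

293.6


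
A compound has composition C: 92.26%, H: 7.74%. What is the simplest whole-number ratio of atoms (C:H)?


Assume 100 g of compound, divide each mass% by atomic mass to get moles, then normalize by the smallest to get a raw atom ratio.
Moles per 100 g: C: 92.26/12.011 = 7.6813, H: 7.74/1.008 = 7.6786
Raw ratio (divide by min = 7.6786): C: 1.0, H: 1.0
Multiply by 1 to clear fractions: C: 1.0 ~= 1, H: 1.0 ~= 1
Reduce by GCD to get the simplest whole-number ratio:

1:1


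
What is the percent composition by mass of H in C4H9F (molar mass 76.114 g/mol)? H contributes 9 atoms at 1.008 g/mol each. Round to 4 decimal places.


pct = 100 * (n_elem * M_elem) / M_total
mass_contribution = 9 * 1.008 = 9.072 g/mol
pct = 100 * 9.072 / 76.114
pct = 11.91896366 %, rounded to 4 dp:

11.9190 %


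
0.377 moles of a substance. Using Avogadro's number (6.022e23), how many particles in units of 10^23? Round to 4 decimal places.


N = n * NA, then divide by 1e23 for the requested units.
N / 1e23 = n * 6.022
N / 1e23 = 0.377 * 6.022
N / 1e23 = 2.270294, rounded to 4 dp:

2.2703


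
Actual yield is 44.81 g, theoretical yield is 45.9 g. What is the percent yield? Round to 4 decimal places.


% yield = 100 * actual / theoretical
% yield = 100 * 44.81 / 45.9
% yield = 97.62527233 %, rounded to 4 dp:

97.6253 %


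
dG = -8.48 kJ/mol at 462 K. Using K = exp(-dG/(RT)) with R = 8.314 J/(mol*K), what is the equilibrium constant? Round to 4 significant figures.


dG is in kJ/mol; multiply by 1000 to match R in J/(mol*K).
RT = 8.314 * 462 = 3841.068 J/mol
exponent = -dG*1000 / (RT) = -(-8.48*1000) / 3841.068 = 2.20771931
K = exp(2.20771931)
K = 9.09495, rounded to 4 significant figures:

9.095


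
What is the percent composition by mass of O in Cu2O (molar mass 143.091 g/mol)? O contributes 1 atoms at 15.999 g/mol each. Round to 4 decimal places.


pct = 100 * (n_elem * M_elem) / M_total
mass_contribution = 1 * 15.999 = 15.999 g/mol
pct = 100 * 15.999 / 143.091
pct = 11.18099671 %, rounded to 4 dp:

11.1810 %


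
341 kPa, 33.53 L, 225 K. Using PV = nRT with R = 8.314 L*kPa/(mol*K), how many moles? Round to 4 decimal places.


PV = nRT, solve for n = PV / (RT).
PV = 341 * 33.53 = 11433.73
RT = 8.314 * 225 = 1870.65
n = 11433.73 / 1870.65
n = 6.11216957 mol, rounded to 4 dp:

6.1122 mol


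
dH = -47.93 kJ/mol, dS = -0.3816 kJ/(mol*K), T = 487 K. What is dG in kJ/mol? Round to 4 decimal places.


Gibbs: dG = dH - T*dS (consistent units, dS already in kJ/(mol*K)).
T*dS = 487 * -0.3816 = -185.8392
dG = -47.93 - (-185.8392)
dG = 137.9092 kJ/mol, rounded to 4 dp:

137.9092 kJ/mol


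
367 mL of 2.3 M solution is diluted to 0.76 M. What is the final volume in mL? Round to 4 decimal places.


Dilution: M1*V1 = M2*V2, solve for V2.
V2 = M1*V1 / M2
V2 = 2.3 * 367 / 0.76
V2 = 844.1 / 0.76
V2 = 1110.65789474 mL, rounded to 4 dp:

1110.6579 mL


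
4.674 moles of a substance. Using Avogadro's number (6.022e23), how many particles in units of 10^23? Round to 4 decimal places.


N = n * NA, then divide by 1e23 for the requested units.
N / 1e23 = n * 6.022
N / 1e23 = 4.674 * 6.022
N / 1e23 = 28.146828, rounded to 4 dp:

28.1468


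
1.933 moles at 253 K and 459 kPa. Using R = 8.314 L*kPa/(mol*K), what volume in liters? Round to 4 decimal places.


PV = nRT, solve for V = nRT / P.
nRT = 1.933 * 8.314 * 253 = 4065.9534
V = 4065.9534 / 459
V = 8.85828627 L, rounded to 4 dp:

8.8583 L


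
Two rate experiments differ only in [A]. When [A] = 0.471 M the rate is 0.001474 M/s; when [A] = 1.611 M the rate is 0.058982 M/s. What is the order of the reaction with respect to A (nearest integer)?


Rate is proportional to [A]^n, so rate2/rate1 = ([A]2/[A]1)^n. Take logs to solve for n.
rate2/rate1 = 0.058982 / 0.001474 = 40.0149
[A]2/[A]1 = 1.611 / 0.471 = 3.4204
n = ln(40.0149) / ln(3.4204) = 3.0
Nearest integer order:

3


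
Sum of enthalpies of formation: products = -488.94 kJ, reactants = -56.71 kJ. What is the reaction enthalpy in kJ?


dH_rxn = sum(dH_f products) - sum(dH_f reactants)
dH_rxn = -488.94 - (-56.71)
dH_rxn = -432.23 kJ:

-432.23 kJ


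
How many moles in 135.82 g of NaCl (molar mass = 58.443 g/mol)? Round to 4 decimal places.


n = mass / M
n = 135.82 / 58.443
n = 2.32397379 mol, rounded to 4 dp:

2.3240 mol


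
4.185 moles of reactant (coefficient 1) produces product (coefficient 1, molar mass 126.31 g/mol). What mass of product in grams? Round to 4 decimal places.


Use the coefficient ratio to convert reactant moles to product moles, then multiply by the product's molar mass.
moles_P = moles_R * (coeff_P / coeff_R) = 4.185 * (1/1) = 4.185
mass_P = moles_P * M_P = 4.185 * 126.31
mass_P = 528.60735 g, rounded to 4 dp:

528.6074 g


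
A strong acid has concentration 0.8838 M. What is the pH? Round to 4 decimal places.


A strong acid dissociates completely, so [H+] equals the given concentration.
pH = -log10([H+]) = -log10(0.8838)
pH = 0.053646, rounded to 4 dp:

0.0536


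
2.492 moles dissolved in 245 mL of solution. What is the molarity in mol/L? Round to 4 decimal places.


Convert volume to liters: V_L = V_mL / 1000.
V_L = 245 / 1000 = 0.245 L
M = n / V_L = 2.492 / 0.245
M = 10.17142857 mol/L, rounded to 4 dp:

10.1714 mol/L


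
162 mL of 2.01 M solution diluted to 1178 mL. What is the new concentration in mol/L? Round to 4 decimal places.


Dilution: M1*V1 = M2*V2, solve for M2.
M2 = M1*V1 / V2
M2 = 2.01 * 162 / 1178
M2 = 325.62 / 1178
M2 = 0.27641766 mol/L, rounded to 4 dp:

0.2764 mol/L


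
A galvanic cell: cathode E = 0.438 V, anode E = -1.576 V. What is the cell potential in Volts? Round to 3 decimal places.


Standard cell potential: E_cell = E_cathode - E_anode.
E_cell = 0.438 - (-1.576)
E_cell = 2.014 V, rounded to 3 dp:

2.014 V


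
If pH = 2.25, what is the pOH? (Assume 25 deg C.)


At 25 deg C, pH + pOH = 14.
pOH = 14 - pH = 14 - 2.25
pOH = 11.75:

11.75


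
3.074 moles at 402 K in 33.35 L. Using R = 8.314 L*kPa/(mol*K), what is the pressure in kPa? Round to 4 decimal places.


PV = nRT, solve for P = nRT / V.
nRT = 3.074 * 8.314 * 402 = 10274.0089
P = 10274.0089 / 33.35
P = 308.06623388 kPa, rounded to 4 dp:

308.0662 kPa


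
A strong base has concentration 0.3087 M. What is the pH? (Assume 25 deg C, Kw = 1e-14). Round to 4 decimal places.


A strong base dissociates completely, so [OH-] equals the given concentration.
pOH = -log10([OH-]) = -log10(0.3087) = 0.510463
pH = 14 - pOH = 14 - 0.510463
pH = 13.489537, rounded to 4 dp:

13.4895


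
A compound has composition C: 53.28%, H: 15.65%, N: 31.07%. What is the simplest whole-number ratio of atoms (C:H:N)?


Assume 100 g of compound, divide each mass% by atomic mass to get moles, then normalize by the smallest to get a raw atom ratio.
Moles per 100 g: C: 53.28/12.011 = 4.4359, H: 15.65/1.008 = 15.5258, N: 31.07/14.007 = 2.2182
Raw ratio (divide by min = 2.2182): C: 2.0, H: 6.999, N: 1.0
Multiply by 1 to clear fractions: C: 2.0 ~= 2, H: 6.999 ~= 7, N: 1.0 ~= 1
Reduce by GCD to get the simplest whole-number ratio:

2:7:1


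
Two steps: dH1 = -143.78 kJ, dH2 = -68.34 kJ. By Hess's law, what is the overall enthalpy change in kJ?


Hess's law: enthalpy is a state function, so add the step enthalpies.
dH_total = dH1 + dH2 = -143.78 + (-68.34)
dH_total = -212.12 kJ:

-212.12 kJ


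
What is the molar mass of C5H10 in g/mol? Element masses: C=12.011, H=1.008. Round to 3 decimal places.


M = sum(count * atomic_mass) over atoms.
M = 5*12.011 + 10*1.008
M = 60.055 + 10.08
M = 70.135 g/mol, rounded to 3 dp:

70.135 g/mol


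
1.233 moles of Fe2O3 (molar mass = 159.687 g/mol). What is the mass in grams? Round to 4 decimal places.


mass = n * M
mass = 1.233 * 159.687
mass = 196.894071 g, rounded to 4 dp:

196.8941 g


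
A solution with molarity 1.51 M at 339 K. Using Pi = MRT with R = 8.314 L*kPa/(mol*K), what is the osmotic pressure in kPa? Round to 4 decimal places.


Osmotic pressure (van't Hoff): Pi = M*R*T.
RT = 8.314 * 339 = 2818.446
Pi = 1.51 * 2818.446
Pi = 4255.85346 kPa, rounded to 4 dp:

4255.8535 kPa


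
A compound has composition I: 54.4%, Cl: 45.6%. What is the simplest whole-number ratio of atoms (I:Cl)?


Assume 100 g of compound, divide each mass% by atomic mass to get moles, then normalize by the smallest to get a raw atom ratio.
Moles per 100 g: I: 54.4/126.904 = 0.4287, Cl: 45.6/35.453 = 1.2862
Raw ratio (divide by min = 0.4287): I: 1.0, Cl: 3.0
Multiply by 1 to clear fractions: I: 1.0 ~= 1, Cl: 3.0 ~= 3
Reduce by GCD to get the simplest whole-number ratio:

1:3


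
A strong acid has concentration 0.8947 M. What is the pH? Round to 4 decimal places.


A strong acid dissociates completely, so [H+] equals the given concentration.
pH = -log10([H+]) = -log10(0.8947)
pH = 0.04832256, rounded to 4 dp:

0.0483


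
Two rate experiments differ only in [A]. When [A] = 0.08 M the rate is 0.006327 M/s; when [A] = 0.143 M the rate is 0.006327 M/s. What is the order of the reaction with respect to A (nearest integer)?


Rate is proportional to [A]^n, so rate2/rate1 = ([A]2/[A]1)^n. Take logs to solve for n.
rate2/rate1 = 0.006327 / 0.006327 = 1.0
[A]2/[A]1 = 0.143 / 0.08 = 1.7875
n = ln(1.0) / ln(1.7875) = 0.0
Nearest integer order:

0


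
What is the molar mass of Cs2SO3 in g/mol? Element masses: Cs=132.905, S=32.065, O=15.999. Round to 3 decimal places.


M = sum(count * atomic_mass) over atoms.
M = 2*132.905 + 1*32.065 + 3*15.999
M = 265.81 + 32.065 + 47.997
M = 345.872 g/mol, rounded to 3 dp:

345.872 g/mol


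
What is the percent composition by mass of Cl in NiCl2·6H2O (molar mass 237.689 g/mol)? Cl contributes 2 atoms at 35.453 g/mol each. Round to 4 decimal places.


pct = 100 * (n_elem * M_elem) / M_total
mass_contribution = 2 * 35.453 = 70.906 g/mol
pct = 100 * 70.906 / 237.689
pct = 29.83141837 %, rounded to 4 dp:

29.8314 %


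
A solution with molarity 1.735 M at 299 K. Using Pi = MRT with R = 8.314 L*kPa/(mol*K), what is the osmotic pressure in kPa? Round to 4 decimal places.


Osmotic pressure (van't Hoff): Pi = M*R*T.
RT = 8.314 * 299 = 2485.886
Pi = 1.735 * 2485.886
Pi = 4313.01221 kPa, rounded to 4 dp:

4313.0122 kPa


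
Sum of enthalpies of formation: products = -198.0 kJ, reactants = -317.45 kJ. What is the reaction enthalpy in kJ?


dH_rxn = sum(dH_f products) - sum(dH_f reactants)
dH_rxn = -198.0 - (-317.45)
dH_rxn = 119.45 kJ:

119.45 kJ


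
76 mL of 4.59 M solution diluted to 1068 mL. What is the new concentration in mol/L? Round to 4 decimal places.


Dilution: M1*V1 = M2*V2, solve for M2.
M2 = M1*V1 / V2
M2 = 4.59 * 76 / 1068
M2 = 348.84 / 1068
M2 = 0.32662921 mol/L, rounded to 4 dp:

0.3266 mol/L


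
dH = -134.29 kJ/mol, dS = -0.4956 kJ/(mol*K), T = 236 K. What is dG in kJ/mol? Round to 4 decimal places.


Gibbs: dG = dH - T*dS (consistent units, dS already in kJ/(mol*K)).
T*dS = 236 * -0.4956 = -116.9616
dG = -134.29 - (-116.9616)
dG = -17.3284 kJ/mol, rounded to 4 dp:

-17.3284 kJ/mol


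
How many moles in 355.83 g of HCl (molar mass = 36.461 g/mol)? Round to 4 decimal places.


n = mass / M
n = 355.83 / 36.461
n = 9.75919476 mol, rounded to 4 dp:

9.7592 mol


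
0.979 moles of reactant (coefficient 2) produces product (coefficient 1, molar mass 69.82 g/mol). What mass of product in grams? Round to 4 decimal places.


Use the coefficient ratio to convert reactant moles to product moles, then multiply by the product's molar mass.
moles_P = moles_R * (coeff_P / coeff_R) = 0.979 * (1/2) = 0.4895
mass_P = moles_P * M_P = 0.4895 * 69.82
mass_P = 34.17689 g, rounded to 4 dp:

34.1769 g


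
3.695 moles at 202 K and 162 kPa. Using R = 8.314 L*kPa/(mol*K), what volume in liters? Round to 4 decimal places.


PV = nRT, solve for V = nRT / P.
nRT = 3.695 * 8.314 * 202 = 6205.4865
V = 6205.4865 / 162
V = 38.30547222 L, rounded to 4 dp:

38.3055 L


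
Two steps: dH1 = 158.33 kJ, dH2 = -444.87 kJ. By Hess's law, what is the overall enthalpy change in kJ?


Hess's law: enthalpy is a state function, so add the step enthalpies.
dH_total = dH1 + dH2 = 158.33 + (-444.87)
dH_total = -286.54 kJ:

-286.54 kJ


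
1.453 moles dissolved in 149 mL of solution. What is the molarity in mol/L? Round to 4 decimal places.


Convert volume to liters: V_L = V_mL / 1000.
V_L = 149 / 1000 = 0.149 L
M = n / V_L = 1.453 / 0.149
M = 9.75167785 mol/L, rounded to 4 dp:

9.7517 mol/L


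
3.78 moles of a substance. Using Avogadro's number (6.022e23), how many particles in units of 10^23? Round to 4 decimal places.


N = n * NA, then divide by 1e23 for the requested units.
N / 1e23 = n * 6.022
N / 1e23 = 3.78 * 6.022
N / 1e23 = 22.76316, rounded to 4 dp:

22.7632


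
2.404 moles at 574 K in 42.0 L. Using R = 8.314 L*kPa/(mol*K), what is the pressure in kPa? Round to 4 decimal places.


PV = nRT, solve for P = nRT / V.
nRT = 2.404 * 8.314 * 574 = 11472.4553
P = 11472.4553 / 42.0
P = 273.15369762 kPa, rounded to 4 dp:

273.1537 kPa


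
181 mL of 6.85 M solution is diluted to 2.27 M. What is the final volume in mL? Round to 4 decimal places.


Dilution: M1*V1 = M2*V2, solve for V2.
V2 = M1*V1 / M2
V2 = 6.85 * 181 / 2.27
V2 = 1239.85 / 2.27
V2 = 546.18942731 mL, rounded to 4 dp:

546.1894 mL


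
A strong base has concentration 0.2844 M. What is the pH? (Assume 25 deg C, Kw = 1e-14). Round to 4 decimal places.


A strong base dissociates completely, so [OH-] equals the given concentration.
pOH = -log10([OH-]) = -log10(0.2844) = 0.54607
pH = 14 - pOH = 14 - 0.54607
pH = 13.45393, rounded to 4 dp:

13.4539


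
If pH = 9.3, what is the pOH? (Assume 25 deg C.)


At 25 deg C, pH + pOH = 14.
pOH = 14 - pH = 14 - 9.3
pOH = 4.7:

4.70


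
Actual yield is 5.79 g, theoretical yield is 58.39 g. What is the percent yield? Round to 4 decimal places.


% yield = 100 * actual / theoretical
% yield = 100 * 5.79 / 58.39
% yield = 9.91608152 %, rounded to 4 dp:

9.9161 %


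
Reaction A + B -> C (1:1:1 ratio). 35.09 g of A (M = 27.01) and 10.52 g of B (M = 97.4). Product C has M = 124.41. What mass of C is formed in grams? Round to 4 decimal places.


Find moles of each reactant; the smaller value is the limiting reagent in a 1:1:1 reaction, so moles_C equals moles of the limiter.
n_A = mass_A / M_A = 35.09 / 27.01 = 1.299148 mol
n_B = mass_B / M_B = 10.52 / 97.4 = 0.108008 mol
Limiting reagent: B (smaller), n_limiting = 0.108008 mol
mass_C = n_limiting * M_C = 0.108008 * 124.41
mass_C = 13.43727528 g, rounded to 4 dp:

13.4373 g


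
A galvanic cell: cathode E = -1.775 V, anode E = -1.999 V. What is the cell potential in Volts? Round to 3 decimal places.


Standard cell potential: E_cell = E_cathode - E_anode.
E_cell = -1.775 - (-1.999)
E_cell = 0.224 V, rounded to 3 dp:

0.224 V


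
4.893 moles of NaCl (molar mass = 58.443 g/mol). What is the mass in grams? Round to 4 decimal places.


mass = n * M
mass = 4.893 * 58.443
mass = 285.961599 g, rounded to 4 dp:

285.9616 g


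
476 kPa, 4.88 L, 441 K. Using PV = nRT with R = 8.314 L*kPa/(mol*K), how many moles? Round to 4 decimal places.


PV = nRT, solve for n = PV / (RT).
PV = 476 * 4.88 = 2322.88
RT = 8.314 * 441 = 3666.474
n = 2322.88 / 3666.474
n = 0.63354602 mol, rounded to 4 dp:

0.6335 mol


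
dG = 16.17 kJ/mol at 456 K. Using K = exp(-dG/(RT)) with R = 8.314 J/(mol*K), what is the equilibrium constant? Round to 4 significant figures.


dG is in kJ/mol; multiply by 1000 to match R in J/(mol*K).
RT = 8.314 * 456 = 3791.184 J/mol
exponent = -dG*1000 / (RT) = -(16.17*1000) / 3791.184 = -4.26515833
K = exp(-4.26515833)
K = 0.014049642, rounded to 4 significant figures:

0.01405


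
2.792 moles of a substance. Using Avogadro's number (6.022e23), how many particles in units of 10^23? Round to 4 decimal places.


N = n * NA, then divide by 1e23 for the requested units.
N / 1e23 = n * 6.022
N / 1e23 = 2.792 * 6.022
N / 1e23 = 16.813424, rounded to 4 dp:

16.8134


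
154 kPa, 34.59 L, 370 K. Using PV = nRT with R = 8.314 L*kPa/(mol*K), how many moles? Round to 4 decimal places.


PV = nRT, solve for n = PV / (RT).
PV = 154 * 34.59 = 5326.86
RT = 8.314 * 370 = 3076.18
n = 5326.86 / 3076.18
n = 1.73164769 mol, rounded to 4 dp:

1.7316 mol


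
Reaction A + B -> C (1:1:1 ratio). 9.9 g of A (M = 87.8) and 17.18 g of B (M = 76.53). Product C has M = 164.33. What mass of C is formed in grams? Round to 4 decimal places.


Find moles of each reactant; the smaller value is the limiting reagent in a 1:1:1 reaction, so moles_C equals moles of the limiter.
n_A = mass_A / M_A = 9.9 / 87.8 = 0.112756 mol
n_B = mass_B / M_B = 17.18 / 76.53 = 0.224487 mol
Limiting reagent: A (smaller), n_limiting = 0.112756 mol
mass_C = n_limiting * M_C = 0.112756 * 164.33
mass_C = 18.52919348 g, rounded to 4 dp:

18.5292 g


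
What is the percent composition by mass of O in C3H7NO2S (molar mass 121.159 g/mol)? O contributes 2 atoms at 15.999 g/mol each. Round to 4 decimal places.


pct = 100 * (n_elem * M_elem) / M_total
mass_contribution = 2 * 15.999 = 31.998 g/mol
pct = 100 * 31.998 / 121.159
pct = 26.40992415 %, rounded to 4 dp:

26.4099 %


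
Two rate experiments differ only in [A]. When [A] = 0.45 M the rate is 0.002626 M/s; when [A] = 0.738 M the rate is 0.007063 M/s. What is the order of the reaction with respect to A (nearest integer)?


Rate is proportional to [A]^n, so rate2/rate1 = ([A]2/[A]1)^n. Take logs to solve for n.
rate2/rate1 = 0.007063 / 0.002626 = 2.6896
[A]2/[A]1 = 0.738 / 0.45 = 1.64
n = ln(2.6896) / ln(1.64) = 2.0
Nearest integer order:

2


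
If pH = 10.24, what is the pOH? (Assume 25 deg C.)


At 25 deg C, pH + pOH = 14.
pOH = 14 - pH = 14 - 10.24
pOH = 3.76:

3.76


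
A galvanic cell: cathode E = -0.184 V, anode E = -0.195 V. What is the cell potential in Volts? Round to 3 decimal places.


Standard cell potential: E_cell = E_cathode - E_anode.
E_cell = -0.184 - (-0.195)
E_cell = 0.011 V, rounded to 3 dp:

0.011 V


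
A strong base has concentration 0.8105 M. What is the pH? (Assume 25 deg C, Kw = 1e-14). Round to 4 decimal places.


A strong base dissociates completely, so [OH-] equals the given concentration.
pOH = -log10([OH-]) = -log10(0.8105) = 0.091247
pH = 14 - pOH = 14 - 0.091247
pH = 13.908753, rounded to 4 dp:

13.9088


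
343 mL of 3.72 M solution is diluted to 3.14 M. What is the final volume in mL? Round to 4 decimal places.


Dilution: M1*V1 = M2*V2, solve for V2.
V2 = M1*V1 / M2
V2 = 3.72 * 343 / 3.14
V2 = 1275.96 / 3.14
V2 = 406.3566879 mL, rounded to 4 dp:

406.3567 mL


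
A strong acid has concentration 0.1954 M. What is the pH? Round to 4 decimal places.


A strong acid dissociates completely, so [H+] equals the given concentration.
pH = -log10([H+]) = -log10(0.1954)
pH = 0.70907544, rounded to 4 dp:

0.7091


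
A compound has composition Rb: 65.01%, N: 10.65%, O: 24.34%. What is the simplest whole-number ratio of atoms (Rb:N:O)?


Assume 100 g of compound, divide each mass% by atomic mass to get moles, then normalize by the smallest to get a raw atom ratio.
Moles per 100 g: Rb: 65.01/85.468 = 0.7606, N: 10.65/14.007 = 0.7603, O: 24.34/15.999 = 1.5213
Raw ratio (divide by min = 0.7603): Rb: 1.0, N: 1.0, O: 2.001
Multiply by 1 to clear fractions: Rb: 1.0 ~= 1, N: 1.0 ~= 1, O: 2.001 ~= 2
Reduce by GCD to get the simplest whole-number ratio:

1:1:2


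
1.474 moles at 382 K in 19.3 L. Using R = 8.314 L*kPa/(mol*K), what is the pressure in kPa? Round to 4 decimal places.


PV = nRT, solve for P = nRT / V.
nRT = 1.474 * 8.314 * 382 = 4681.3474
P = 4681.3474 / 19.3
P = 242.5568601 kPa, rounded to 4 dp:

242.5569 kPa


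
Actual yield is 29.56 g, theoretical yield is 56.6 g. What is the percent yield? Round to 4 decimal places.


% yield = 100 * actual / theoretical
% yield = 100 * 29.56 / 56.6
% yield = 52.22614841 %, rounded to 4 dp:

52.2261 %


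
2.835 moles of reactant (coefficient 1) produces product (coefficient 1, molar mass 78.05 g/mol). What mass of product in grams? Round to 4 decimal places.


Use the coefficient ratio to convert reactant moles to product moles, then multiply by the product's molar mass.
moles_P = moles_R * (coeff_P / coeff_R) = 2.835 * (1/1) = 2.835
mass_P = moles_P * M_P = 2.835 * 78.05
mass_P = 221.27175 g, rounded to 4 dp:

221.2718 g


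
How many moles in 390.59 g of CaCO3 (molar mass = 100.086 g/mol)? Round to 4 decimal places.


n = mass / M
n = 390.59 / 100.086
n = 3.90254381 mol, rounded to 4 dp:

3.9025 mol


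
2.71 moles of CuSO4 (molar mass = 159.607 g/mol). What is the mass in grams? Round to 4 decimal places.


mass = n * M
mass = 2.71 * 159.607
mass = 432.53497 g, rounded to 4 dp:

432.5350 g


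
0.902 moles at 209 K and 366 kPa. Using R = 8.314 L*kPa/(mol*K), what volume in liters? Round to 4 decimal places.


PV = nRT, solve for V = nRT / P.
nRT = 0.902 * 8.314 * 209 = 1567.3387
V = 1567.3387 / 366
V = 4.28234617 L, rounded to 4 dp:

4.2823 L


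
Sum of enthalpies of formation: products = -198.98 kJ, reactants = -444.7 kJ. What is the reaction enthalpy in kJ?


dH_rxn = sum(dH_f products) - sum(dH_f reactants)
dH_rxn = -198.98 - (-444.7)
dH_rxn = 245.72 kJ:

245.72 kJ


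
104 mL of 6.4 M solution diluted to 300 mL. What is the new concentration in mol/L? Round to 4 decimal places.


Dilution: M1*V1 = M2*V2, solve for M2.
M2 = M1*V1 / V2
M2 = 6.4 * 104 / 300
M2 = 665.6 / 300
M2 = 2.21866667 mol/L, rounded to 4 dp:

2.2187 mol/L


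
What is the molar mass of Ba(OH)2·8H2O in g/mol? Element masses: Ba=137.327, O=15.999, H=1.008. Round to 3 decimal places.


M = sum(count * atomic_mass) over atoms.
M = 1*137.327 + 10*15.999 + 18*1.008
M = 137.327 + 159.99 + 18.144
M = 315.461 g/mol, rounded to 3 dp:

315.461 g/mol


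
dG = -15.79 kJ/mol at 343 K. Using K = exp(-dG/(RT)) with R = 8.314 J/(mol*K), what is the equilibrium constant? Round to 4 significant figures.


dG is in kJ/mol; multiply by 1000 to match R in J/(mol*K).
RT = 8.314 * 343 = 2851.702 J/mol
exponent = -dG*1000 / (RT) = -(-15.79*1000) / 2851.702 = 5.53704419
K = exp(5.53704419)
K = 253.92633, rounded to 4 significant figures:

253.9


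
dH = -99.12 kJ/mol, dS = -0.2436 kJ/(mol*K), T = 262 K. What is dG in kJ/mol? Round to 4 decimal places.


Gibbs: dG = dH - T*dS (consistent units, dS already in kJ/(mol*K)).
T*dS = 262 * -0.2436 = -63.8232
dG = -99.12 - (-63.8232)
dG = -35.2968 kJ/mol, rounded to 4 dp:

-35.2968 kJ/mol


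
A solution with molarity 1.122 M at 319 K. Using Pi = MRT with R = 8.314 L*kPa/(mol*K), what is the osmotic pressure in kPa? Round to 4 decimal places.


Osmotic pressure (van't Hoff): Pi = M*R*T.
RT = 8.314 * 319 = 2652.166
Pi = 1.122 * 2652.166
Pi = 2975.730252 kPa, rounded to 4 dp:

2975.7303 kPa


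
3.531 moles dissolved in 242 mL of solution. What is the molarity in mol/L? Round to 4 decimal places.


Convert volume to liters: V_L = V_mL / 1000.
V_L = 242 / 1000 = 0.242 L
M = n / V_L = 3.531 / 0.242
M = 14.59090909 mol/L, rounded to 4 dp:

14.5909 mol/L


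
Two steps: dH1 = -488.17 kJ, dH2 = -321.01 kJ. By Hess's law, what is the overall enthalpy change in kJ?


Hess's law: enthalpy is a state function, so add the step enthalpies.
dH_total = dH1 + dH2 = -488.17 + (-321.01)
dH_total = -809.18 kJ:

-809.18 kJ


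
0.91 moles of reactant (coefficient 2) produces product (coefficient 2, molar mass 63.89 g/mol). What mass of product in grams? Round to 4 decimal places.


Use the coefficient ratio to convert reactant moles to product moles, then multiply by the product's molar mass.
moles_P = moles_R * (coeff_P / coeff_R) = 0.91 * (2/2) = 0.91
mass_P = moles_P * M_P = 0.91 * 63.89
mass_P = 58.1399 g, rounded to 4 dp:

58.1399 g


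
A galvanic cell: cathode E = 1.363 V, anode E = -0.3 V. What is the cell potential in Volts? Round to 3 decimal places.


Standard cell potential: E_cell = E_cathode - E_anode.
E_cell = 1.363 - (-0.3)
E_cell = 1.663 V, rounded to 3 dp:

1.663 V


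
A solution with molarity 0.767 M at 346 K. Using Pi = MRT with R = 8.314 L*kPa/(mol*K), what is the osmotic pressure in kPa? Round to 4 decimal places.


Osmotic pressure (van't Hoff): Pi = M*R*T.
RT = 8.314 * 346 = 2876.644
Pi = 0.767 * 2876.644
Pi = 2206.385948 kPa, rounded to 4 dp:

2206.3859 kPa


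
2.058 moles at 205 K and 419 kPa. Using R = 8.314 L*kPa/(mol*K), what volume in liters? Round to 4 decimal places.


PV = nRT, solve for V = nRT / P.
nRT = 2.058 * 8.314 * 205 = 3507.5935
V = 3507.5935 / 419
V = 8.37134487 L, rounded to 4 dp:

8.3713 L


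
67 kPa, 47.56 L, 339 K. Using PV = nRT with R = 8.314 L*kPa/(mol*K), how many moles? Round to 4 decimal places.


PV = nRT, solve for n = PV / (RT).
PV = 67 * 47.56 = 3186.52
RT = 8.314 * 339 = 2818.446
n = 3186.52 / 2818.446
n = 1.13059466 mol, rounded to 4 dp:

1.1306 mol


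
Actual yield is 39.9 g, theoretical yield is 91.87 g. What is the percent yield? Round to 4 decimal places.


% yield = 100 * actual / theoretical
% yield = 100 * 39.9 / 91.87
% yield = 43.43093502 %, rounded to 4 dp:

43.4309 %


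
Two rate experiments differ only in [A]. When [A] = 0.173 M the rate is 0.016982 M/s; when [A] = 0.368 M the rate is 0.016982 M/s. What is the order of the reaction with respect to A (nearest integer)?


Rate is proportional to [A]^n, so rate2/rate1 = ([A]2/[A]1)^n. Take logs to solve for n.
rate2/rate1 = 0.016982 / 0.016982 = 1.0
[A]2/[A]1 = 0.368 / 0.173 = 2.1272
n = ln(1.0) / ln(2.1272) = 0.0
Nearest integer order:

0


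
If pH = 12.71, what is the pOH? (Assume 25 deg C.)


At 25 deg C, pH + pOH = 14.
pOH = 14 - pH = 14 - 12.71
pOH = 1.29:

1.29


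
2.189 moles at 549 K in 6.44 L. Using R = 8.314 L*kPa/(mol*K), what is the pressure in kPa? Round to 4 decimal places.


PV = nRT, solve for P = nRT / V.
nRT = 2.189 * 8.314 * 549 = 9991.441
P = 9991.441 / 6.44
P = 1551.46599379 kPa, rounded to 4 dp:

1551.4660 kPa


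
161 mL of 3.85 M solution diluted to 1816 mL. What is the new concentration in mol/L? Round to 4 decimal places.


Dilution: M1*V1 = M2*V2, solve for M2.
M2 = M1*V1 / V2
M2 = 3.85 * 161 / 1816
M2 = 619.85 / 1816
M2 = 0.34132709 mol/L, rounded to 4 dp:

0.3413 mol/L


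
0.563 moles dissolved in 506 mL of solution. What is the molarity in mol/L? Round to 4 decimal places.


Convert volume to liters: V_L = V_mL / 1000.
V_L = 506 / 1000 = 0.506 L
M = n / V_L = 0.563 / 0.506
M = 1.11264822 mol/L, rounded to 4 dp:

1.1126 mol/L


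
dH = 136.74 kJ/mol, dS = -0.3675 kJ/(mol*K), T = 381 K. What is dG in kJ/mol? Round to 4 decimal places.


Gibbs: dG = dH - T*dS (consistent units, dS already in kJ/(mol*K)).
T*dS = 381 * -0.3675 = -140.0175
dG = 136.74 - (-140.0175)
dG = 276.7575 kJ/mol, rounded to 4 dp:

276.7575 kJ/mol


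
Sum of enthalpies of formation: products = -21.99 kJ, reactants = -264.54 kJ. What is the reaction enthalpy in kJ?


dH_rxn = sum(dH_f products) - sum(dH_f reactants)
dH_rxn = -21.99 - (-264.54)
dH_rxn = 242.55 kJ:

242.55 kJ


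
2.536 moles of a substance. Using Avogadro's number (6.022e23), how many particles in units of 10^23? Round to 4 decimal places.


N = n * NA, then divide by 1e23 for the requested units.
N / 1e23 = n * 6.022
N / 1e23 = 2.536 * 6.022
N / 1e23 = 15.271792, rounded to 4 dp:

15.2718


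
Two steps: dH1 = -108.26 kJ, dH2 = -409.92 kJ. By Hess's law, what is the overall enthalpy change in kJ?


Hess's law: enthalpy is a state function, so add the step enthalpies.
dH_total = dH1 + dH2 = -108.26 + (-409.92)
dH_total = -518.18 kJ:

-518.18 kJ


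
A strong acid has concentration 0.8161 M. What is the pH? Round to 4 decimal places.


A strong acid dissociates completely, so [H+] equals the given concentration.
pH = -log10([H+]) = -log10(0.8161)
pH = 0.08825662, rounded to 4 dp:

0.0883


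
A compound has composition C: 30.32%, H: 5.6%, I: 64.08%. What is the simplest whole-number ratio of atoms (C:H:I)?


Assume 100 g of compound, divide each mass% by atomic mass to get moles, then normalize by the smallest to get a raw atom ratio.
Moles per 100 g: C: 30.32/12.011 = 2.5244, H: 5.6/1.008 = 5.5556, I: 64.08/126.904 = 0.5049
Raw ratio (divide by min = 0.5049): C: 4.999, H: 11.002, I: 1.0
Multiply by 1 to clear fractions: C: 4.999 ~= 5, H: 11.002 ~= 11, I: 1.0 ~= 1
Reduce by GCD to get the simplest whole-number ratio:

5:11:1


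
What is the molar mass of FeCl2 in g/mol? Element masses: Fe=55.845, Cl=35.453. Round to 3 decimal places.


M = sum(count * atomic_mass) over atoms.
M = 1*55.845 + 2*35.453
M = 55.845 + 70.906
M = 126.751 g/mol, rounded to 3 dp:

126.751 g/mol


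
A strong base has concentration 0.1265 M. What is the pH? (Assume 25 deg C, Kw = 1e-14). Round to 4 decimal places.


A strong base dissociates completely, so [OH-] equals the given concentration.
pOH = -log10([OH-]) = -log10(0.1265) = 0.897909
pH = 14 - pOH = 14 - 0.897909
pH = 13.102091, rounded to 4 dp:

13.1021


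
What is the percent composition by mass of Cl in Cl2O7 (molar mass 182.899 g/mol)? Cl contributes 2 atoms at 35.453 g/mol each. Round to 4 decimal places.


pct = 100 * (n_elem * M_elem) / M_total
mass_contribution = 2 * 35.453 = 70.906 g/mol
pct = 100 * 70.906 / 182.899
pct = 38.76784455 %, rounded to 4 dp:

38.7678 %


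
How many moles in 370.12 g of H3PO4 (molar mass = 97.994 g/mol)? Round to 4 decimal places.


n = mass / M
n = 370.12 / 97.994
n = 3.77696594 mol, rounded to 4 dp:

3.7770 mol


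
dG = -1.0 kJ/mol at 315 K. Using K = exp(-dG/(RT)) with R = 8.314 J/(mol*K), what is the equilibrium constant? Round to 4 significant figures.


dG is in kJ/mol; multiply by 1000 to match R in J/(mol*K).
RT = 8.314 * 315 = 2618.91 J/mol
exponent = -dG*1000 / (RT) = -(-1.0*1000) / 2618.91 = 0.38183825
K = exp(0.38183825)
K = 1.4649751, rounded to 4 significant figures:

1.465


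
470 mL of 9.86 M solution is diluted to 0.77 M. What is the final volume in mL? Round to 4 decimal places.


Dilution: M1*V1 = M2*V2, solve for V2.
V2 = M1*V1 / M2
V2 = 9.86 * 470 / 0.77
V2 = 4634.2 / 0.77
V2 = 6018.44155844 mL, rounded to 4 dp:

6018.4416 mL


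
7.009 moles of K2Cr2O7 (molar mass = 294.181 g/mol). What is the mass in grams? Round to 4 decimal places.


mass = n * M
mass = 7.009 * 294.181
mass = 2061.914629 g, rounded to 4 dp:

2061.9146 g


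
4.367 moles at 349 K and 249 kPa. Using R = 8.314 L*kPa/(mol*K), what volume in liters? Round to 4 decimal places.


PV = nRT, solve for V = nRT / P.
nRT = 4.367 * 8.314 * 349 = 12671.2261
V = 12671.2261 / 249
V = 50.88845823 L, rounded to 4 dp:

50.8885 L


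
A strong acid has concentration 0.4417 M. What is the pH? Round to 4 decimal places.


A strong acid dissociates completely, so [H+] equals the given concentration.
pH = -log10([H+]) = -log10(0.4417)
pH = 0.3548726, rounded to 4 dp:

0.3549


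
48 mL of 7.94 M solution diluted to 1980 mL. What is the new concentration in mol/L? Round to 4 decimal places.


Dilution: M1*V1 = M2*V2, solve for M2.
M2 = M1*V1 / V2
M2 = 7.94 * 48 / 1980
M2 = 381.12 / 1980
M2 = 0.19248485 mol/L, rounded to 4 dp:

0.1925 mol/L


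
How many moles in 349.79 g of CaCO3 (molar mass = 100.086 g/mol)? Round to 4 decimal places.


n = mass / M
n = 349.79 / 100.086
n = 3.49489439 mol, rounded to 4 dp:

3.4949 mol


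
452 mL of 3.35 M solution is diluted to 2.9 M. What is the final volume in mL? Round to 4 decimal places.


Dilution: M1*V1 = M2*V2, solve for V2.
V2 = M1*V1 / M2
V2 = 3.35 * 452 / 2.9
V2 = 1514.2 / 2.9
V2 = 522.13793103 mL, rounded to 4 dp:

522.1379 mL


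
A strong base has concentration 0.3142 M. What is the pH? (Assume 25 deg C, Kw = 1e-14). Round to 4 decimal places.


A strong base dissociates completely, so [OH-] equals the given concentration.
pOH = -log10([OH-]) = -log10(0.3142) = 0.502794
pH = 14 - pOH = 14 - 0.502794
pH = 13.497206, rounded to 4 dp:

13.4972


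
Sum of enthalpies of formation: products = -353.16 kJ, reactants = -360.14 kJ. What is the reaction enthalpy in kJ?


dH_rxn = sum(dH_f products) - sum(dH_f reactants)
dH_rxn = -353.16 - (-360.14)
dH_rxn = 6.98 kJ:

6.98 kJ


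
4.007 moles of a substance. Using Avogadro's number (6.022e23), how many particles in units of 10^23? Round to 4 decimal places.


N = n * NA, then divide by 1e23 for the requested units.
N / 1e23 = n * 6.022
N / 1e23 = 4.007 * 6.022
N / 1e23 = 24.130154, rounded to 4 dp:

24.1302


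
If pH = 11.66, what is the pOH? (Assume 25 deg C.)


At 25 deg C, pH + pOH = 14.
pOH = 14 - pH = 14 - 11.66
pOH = 2.34:

2.34


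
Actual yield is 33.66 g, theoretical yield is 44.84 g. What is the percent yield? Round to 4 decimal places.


% yield = 100 * actual / theoretical
% yield = 100 * 33.66 / 44.84
% yield = 75.06690455 %, rounded to 4 dp:

75.0669 %


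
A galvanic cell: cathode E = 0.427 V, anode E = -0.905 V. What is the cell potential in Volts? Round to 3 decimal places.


Standard cell potential: E_cell = E_cathode - E_anode.
E_cell = 0.427 - (-0.905)
E_cell = 1.332 V, rounded to 3 dp:

1.332 V


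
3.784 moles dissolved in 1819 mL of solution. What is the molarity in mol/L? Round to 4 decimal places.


Convert volume to liters: V_L = V_mL / 1000.
V_L = 1819 / 1000 = 1.819 L
M = n / V_L = 3.784 / 1.819
M = 2.08026388 mol/L, rounded to 4 dp:

2.0803 mol/L


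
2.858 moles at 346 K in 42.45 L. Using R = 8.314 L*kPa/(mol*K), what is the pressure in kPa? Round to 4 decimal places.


PV = nRT, solve for P = nRT / V.
nRT = 2.858 * 8.314 * 346 = 8221.4486
P = 8221.4486 / 42.45
P = 193.67370082 kPa, rounded to 4 dp:

193.6737 kPa
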